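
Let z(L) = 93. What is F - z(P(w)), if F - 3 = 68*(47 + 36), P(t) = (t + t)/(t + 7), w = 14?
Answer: 5554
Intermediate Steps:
P(t) = 2*t/(7 + t) (P(t) = (2*t)/(7 + t) = 2*t/(7 + t))
F = 5647 (F = 3 + 68*(47 + 36) = 3 + 68*83 = 3 + 5644 = 5647)
F - z(P(w)) = 5647 - 1*93 = 5647 - 93 = 5554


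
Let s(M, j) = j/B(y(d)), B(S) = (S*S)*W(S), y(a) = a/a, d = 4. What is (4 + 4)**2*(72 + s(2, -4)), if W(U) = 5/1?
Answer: 22784/5 ≈ 4556.8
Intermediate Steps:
y(a) = 1
W(U) = 5 (W(U) = 5*1 = 5)
B(S) = 5*S**2 (B(S) = (S*S)*5 = S**2*5 = 5*S**2)
s(M, j) = j/5 (s(M, j) = j/((5*1**2)) = j/((5*1)) = j/5)
(4 + 4)**2*(72 + s(2, -4)) = (4 + 4)**2*(72 + (1/5)*(-4)) = 8**2*(72 - 4/5) = 64*(356/5) = 22784/5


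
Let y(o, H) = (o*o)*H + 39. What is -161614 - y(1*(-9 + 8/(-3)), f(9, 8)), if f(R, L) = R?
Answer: -162878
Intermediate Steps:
y(o, H) = 39 + H*o**2 (y(o, H) = o**2*H + 39 = H*o**2 + 39 = 39 + H*o**2)
-161614 - y(1*(-9 + 8/(-3)), f(9, 8)) = -161614 - (39 + 9*(1*(-9 + 8/(-3)))**2) = -161614 - (39 + 9*(1*(-9 + 8*(-1/3)))**2) = -161614 - (39 + 9*(1*(-9 - 8/3))**2) = -161614 - (39 + 9*(1*(-35/3))**2) = -161614 - (39 + 9*(-35/3)**2) = -161614 - (39 + 9*(1225/9)) = -161614 - (39 + 1225) = -161614 - 1*1264 = -161614 - 1264 = -162878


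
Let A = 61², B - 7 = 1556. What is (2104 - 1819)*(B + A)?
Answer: 1505940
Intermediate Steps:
B = 1563 (B = 7 + 1556 = 1563)
A = 3721
(2104 - 1819)*(B + A) = (2104 - 1819)*(1563 + 3721) = 285*5284 = 1505940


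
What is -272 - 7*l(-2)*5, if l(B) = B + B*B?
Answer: -342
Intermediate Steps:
l(B) = B + B²
-272 - 7*l(-2)*5 = -272 - 7*(-2*(1 - 2))*5 = -272 - 7*(-2*(-1))*5 = -272 - 7*2*5 = -272 - 14*5 = -272 - 1*70 = -272 - 70 = -342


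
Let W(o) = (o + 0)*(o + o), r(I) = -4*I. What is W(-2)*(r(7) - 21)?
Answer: -392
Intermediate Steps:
W(o) = 2*o² (W(o) = o*(2*o) = 2*o²)
W(-2)*(r(7) - 21) = (2*(-2)²)*(-4*7 - 21) = (2*4)*(-28 - 21) = 8*(-49) = -392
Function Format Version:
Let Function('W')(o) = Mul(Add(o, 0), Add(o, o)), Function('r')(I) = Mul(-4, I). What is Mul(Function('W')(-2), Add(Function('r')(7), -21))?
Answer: -392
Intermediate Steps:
Function('W')(o) = Mul(2, Pow(o, 2)) (Function('W')(o) = Mul(o, Mul(2, o)) = Mul(2, Pow(o, 2)))
Mul(Function('W')(-2), Add(Function('r')(7), -21)) = Mul(Mul(2, Pow(-2, 2)), Add(Mul(-4, 7), -21)) = Mul(Mul(2, 4), Add(-28, -21)) = Mul(8, -49) = -392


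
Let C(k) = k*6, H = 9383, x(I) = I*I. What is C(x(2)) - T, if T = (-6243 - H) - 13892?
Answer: 29542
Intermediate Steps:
x(I) = I²
C(k) = 6*k
T = -29518 (T = (-6243 - 1*9383) - 13892 = (-6243 - 9383) - 13892 = -15626 - 13892 = -29518)
C(x(2)) - T = 6*2² - 1*(-29518) = 6*4 + 29518 = 24 + 29518 = 29542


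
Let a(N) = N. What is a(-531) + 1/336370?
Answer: -178612469/336370 ≈ -531.00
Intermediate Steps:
a(-531) + 1/336370 = -531 + 1/336370 = -178612469/336370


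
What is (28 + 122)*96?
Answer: 14400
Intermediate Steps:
(28 + 122)*96 = 150*96 = 14400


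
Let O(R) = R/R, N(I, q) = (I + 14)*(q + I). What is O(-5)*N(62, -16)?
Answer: 3496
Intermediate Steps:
N(I, q) = (14 + I)*(I + q)
O(R) = 1
O(-5)*N(62, -16) = 1*(62² + 14*62 + 14*(-16) + 62*(-16)) = 1*(3844 + 868 - 224 - 992) = 1*3496 = 3496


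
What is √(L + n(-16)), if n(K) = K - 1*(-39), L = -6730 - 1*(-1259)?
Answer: 2*I*√1362 ≈ 73.811*I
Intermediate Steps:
L = -5471 (L = -6730 + 1259 = -5471)
n(K) = 39 + K (n(K) = K + 39 = 39 + K)
√(L + n(-16)) = √(-5471 + (39 - 16)) = √(-5471 + 23) = √(-5448) = 2*I*√1362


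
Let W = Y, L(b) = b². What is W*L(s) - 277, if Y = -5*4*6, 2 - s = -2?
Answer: -2197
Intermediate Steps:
s = 4 (s = 2 - 1*(-2) = 2 + 2 = 4)
Y = -120 (Y = -20*6 = -120)
W = -120
W*L(s) - 277 = -120*4² - 277 = -120*16 - 277 = -1920 - 277 = -2197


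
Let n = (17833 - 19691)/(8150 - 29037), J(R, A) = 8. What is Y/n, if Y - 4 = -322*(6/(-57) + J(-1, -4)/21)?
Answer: -50462992/52953 ≈ -952.98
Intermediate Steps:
n = 1858/20887 (n = -1858/(-20887) = -1858*(-1/20887) = 1858/20887 ≈ 0.088955)
Y = -4832/57 (Y = 4 - 322*(6/(-57) + 8/21) = 4 - 322*(6*(-1/57) + 8*(1/21)) = 4 - 322*(-2/19 + 8/21) = 4 - 322*110/399 = 4 - 5060/57 = -4832/57 ≈ -84.772)
Y/n = -4832/(57*1858/20887) = -4832/57*20887/1858 = -50462992/52953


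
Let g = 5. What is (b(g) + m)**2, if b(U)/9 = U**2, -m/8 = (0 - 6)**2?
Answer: 3969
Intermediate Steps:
m = -288 (m = -8*(0 - 6)**2 = -8*(-6)**2 = -8*36 = -288)
b(U) = 9*U**2
(b(g) + m)**2 = (9*5**2 - 288)**2 = (9*25 - 288)**2 = (225 - 288)**2 = (-63)**2 = 3969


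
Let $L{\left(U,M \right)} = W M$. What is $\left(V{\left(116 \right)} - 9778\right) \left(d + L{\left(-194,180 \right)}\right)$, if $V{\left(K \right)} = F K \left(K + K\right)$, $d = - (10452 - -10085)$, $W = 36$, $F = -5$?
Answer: $2028959266$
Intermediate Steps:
$d = -20537$ ($d = - (10452 + 10085) = \left(-1\right) 20537 = -20537$)
$V{\left(K \right)} = - 10 K^{2}$ ($V{\left(K \right)} = - 5 K \left(K + K\right) = - 5 K 2 K = - 10 K^{2}$)
$L{\left(U,M \right)} = 36 M$
$\left(V{\left(116 \right)} - 9778\right) \left(d + L{\left(-194,180 \right)}\right) = \left(- 10 \cdot 116^{2} - 9778\right) \left(-20537 + 36 \cdot 180\right) = \left(\left(-10\right) 13456 - 9778\right) \left(-20537 + 6480\right) = \left(-134560 - 9778\right) \left(-14057\right) = \left(-144338\right) \left(-14057\right) = 2028959266$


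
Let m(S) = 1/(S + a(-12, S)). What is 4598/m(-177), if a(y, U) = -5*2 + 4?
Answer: -841434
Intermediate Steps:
a(y, U) = -6 (a(y, U) = -10 + 4 = -6)
m(S) = 1/(-6 + S) (m(S) = 1/(S - 6) = 1/(-6 + S))
4598/m(-177) = 4598/(1/(-6 - 177)) = 4598/(1/(-183)) = 4598/(-1/183) = 4598*(-183) = -841434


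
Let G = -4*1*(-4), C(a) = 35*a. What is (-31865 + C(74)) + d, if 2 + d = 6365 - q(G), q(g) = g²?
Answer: -23168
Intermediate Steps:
G = 16 (G = -4*(-4) = 16)
d = 6107 (d = -2 + (6365 - 1*16²) = -2 + (6365 - 1*256) = -2 + (6365 - 256) = -2 + 6109 = 6107)
(-31865 + C(74)) + d = (-31865 + 35*74) + 6107 = (-31865 + 2590) + 6107 = -29275 + 6107 = -23168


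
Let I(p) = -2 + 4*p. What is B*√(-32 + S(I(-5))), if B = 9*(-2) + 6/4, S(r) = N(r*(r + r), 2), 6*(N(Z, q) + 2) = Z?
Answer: -11*√1146/2 ≈ -186.19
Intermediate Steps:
N(Z, q) = -2 + Z/6
S(r) = -2 + r²/3 (S(r) = -2 + (r*(r + r))/6 = -2 + (r*(2*r))/6 = -2 + (2*r²)/6 = -2 + r²/3)
B = -33/2 (B = -18 + 6*(¼) = -18 + 3/2 = -33/2 ≈ -16.500)
B*√(-32 + S(I(-5))) = -33*√(-32 + (-2 + (-2 + 4*(-5))²/3))/2 = -33*√(-32 + (-2 + (-2 - 20)²/3))/2 = -33*√(-32 + (-2 + (⅓)*(-22)²))/2 = -33*√(-32 + (-2 + (⅓)*484))/2 = -33*√(-32 + (-2 + 484/3))/2 = -33*√(-32 + 478/3)/2 = -11*√1146/2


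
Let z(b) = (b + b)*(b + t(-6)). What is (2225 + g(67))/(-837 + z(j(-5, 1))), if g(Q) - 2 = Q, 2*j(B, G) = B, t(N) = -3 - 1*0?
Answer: -4588/1619 ≈ -2.8338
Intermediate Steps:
t(N) = -3 (t(N) = -3 + 0 = -3)
j(B, G) = B/2
g(Q) = 2 + Q
z(b) = 2*b*(-3 + b) (z(b) = (b + b)*(b - 3) = (2*b)*(-3 + b) = 2*b*(-3 + b))
(2225 + g(67))/(-837 + z(j(-5, 1))) = (2225 + (2 + 67))/(-837 + 2*((½)*(-5))*(-3 + (½)*(-5))) = (2225 + 69)/(-837 + 2*(-5/2)*(-3 - 5/2)) = 2294/(-837 + 2*(-5/2)*(-11/2)) = 2294/(-837 + 55/2) = 2294/(-1619/2) = 2294*(-2/1619) = -4588/1619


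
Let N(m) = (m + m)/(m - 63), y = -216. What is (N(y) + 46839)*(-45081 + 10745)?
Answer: -49857829152/31 ≈ -1.6083e+9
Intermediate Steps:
N(m) = 2*m/(-63 + m) (N(m) = (2*m)/(-63 + m) = 2*m/(-63 + m))
(N(y) + 46839)*(-45081 + 10745) = (2*(-216)/(-63 - 216) + 46839)*(-45081 + 10745) = (2*(-216)/(-279) + 46839)*(-34336) = (2*(-216)*(-1/279) + 46839)*(-34336) = (48/31 + 46839)*(-34336) = (1452057/31)*(-34336) = -49857829152/31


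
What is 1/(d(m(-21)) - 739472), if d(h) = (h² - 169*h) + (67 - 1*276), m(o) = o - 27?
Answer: -1/729265 ≈ -1.3712e-6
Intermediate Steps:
m(o) = -27 + o
d(h) = -209 + h² - 169*h (d(h) = (h² - 169*h) + (67 - 276) = (h² - 169*h) - 209 = -209 + h² - 169*h)
1/(d(m(-21)) - 739472) = 1/((-209 + (-27 - 21)² - 169*(-27 - 21)) - 739472) = 1/((-209 + (-48)² - 169*(-48)) - 739472) = 1/((-209 + 2304 + 8112) - 739472) = 1/(10207 - 739472) = 1/(-729265) = -1/729265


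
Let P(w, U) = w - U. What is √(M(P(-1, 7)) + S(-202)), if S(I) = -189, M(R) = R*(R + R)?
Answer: I*√61 ≈ 7.8102*I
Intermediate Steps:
M(R) = 2*R² (M(R) = R*(2*R) = 2*R²)
√(M(P(-1, 7)) + S(-202)) = √(2*(-1 - 1*7)² - 189) = √(2*(-1 - 7)² - 189) = √(2*(-8)² - 189) = √(2*64 - 189) = √(128 - 189) = √(-61) = I*√61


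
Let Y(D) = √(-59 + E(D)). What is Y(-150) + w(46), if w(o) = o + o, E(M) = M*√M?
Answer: 92 + √(-59 - 750*I*√6) ≈ 121.83 - 30.798*I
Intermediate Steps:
E(M) = M^(3/2)
w(o) = 2*o
Y(D) = √(-59 + D^(3/2))
Y(-150) + w(46) = √(-59 + (-150)^(3/2)) + 2*46 = √(-59 - 750*I*√6) + 92 = 92 + √(-59 - 750*I*√6)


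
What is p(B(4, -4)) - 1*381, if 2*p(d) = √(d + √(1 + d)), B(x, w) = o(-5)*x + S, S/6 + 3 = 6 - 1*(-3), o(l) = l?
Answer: -381 + √(16 + √17)/2 ≈ -378.76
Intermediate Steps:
S = 36 (S = -18 + 6*(6 - 1*(-3)) = -18 + 6*(6 + 3) = -18 + 6*9 = -18 + 54 = 36)
B(x, w) = 36 - 5*x (B(x, w) = -5*x + 36 = 36 - 5*x)
p(d) = √(d + √(1 + d))/2
p(B(4, -4)) - 1*381 = √((36 - 5*4) + √(1 + (36 - 5*4)))/2 - 1*381 = √((36 - 20) + √(1 + (36 - 20)))/2 - 381 = √(16 + √(1 + 16))/2 - 381 = √(16 + √17)/2 - 381 = -381 + √(16 + √17)/2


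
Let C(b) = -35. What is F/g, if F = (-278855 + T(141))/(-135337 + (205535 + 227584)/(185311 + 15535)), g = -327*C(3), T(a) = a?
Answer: 55978592044/311091832395435 ≈ 0.00017994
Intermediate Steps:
g = 11445 (g = -327*(-35) = 11445)
F = 55978592044/27181461983 (F = (-278855 + 141)/(-135337 + (205535 + 227584)/(185311 + 15535)) = -278714/(-135337 + 433119/200846) = -278714/(-27181461983/200846) = -278714*(-200846/27181461983) = 55978592044/27181461983 ≈ 2.0594)
F/g = (55978592044/27181461983)/11445 = (55978592044/27181461983)*(1/11445) = 55978592044/311091832395435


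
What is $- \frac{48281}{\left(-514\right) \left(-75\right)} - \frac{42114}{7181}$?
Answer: $- \frac{1970200561}{276827550} \approx -7.1171$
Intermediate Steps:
$- \frac{48281}{\left(-514\right) \left(-75\right)} - \frac{42114}{7181} = - \frac{48281}{38550} - \frac{42114}{7181} = - \frac{1970200561}{276827550}$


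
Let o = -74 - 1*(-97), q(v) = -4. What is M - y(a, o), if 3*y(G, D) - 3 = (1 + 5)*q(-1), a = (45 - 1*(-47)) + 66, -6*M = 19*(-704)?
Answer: 6709/3 ≈ 2236.3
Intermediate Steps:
M = 6688/3 (M = -19*(-704)/6 = -⅙*(-13376) = 6688/3 ≈ 2229.3)
o = 23 (o = -74 + 97 = 23)
a = 158 (a = (45 + 47) + 66 = 92 + 66 = 158)
y(G, D) = -7 (y(G, D) = 1 + ((1 + 5)*(-4))/3 = 1 + (6*(-4))/3 = 1 + (⅓)*(-24) = 1 - 8 = -7)
M - y(a, o) = 6688/3 - 1*(-7) = 6688/3 + 7 = 6709/3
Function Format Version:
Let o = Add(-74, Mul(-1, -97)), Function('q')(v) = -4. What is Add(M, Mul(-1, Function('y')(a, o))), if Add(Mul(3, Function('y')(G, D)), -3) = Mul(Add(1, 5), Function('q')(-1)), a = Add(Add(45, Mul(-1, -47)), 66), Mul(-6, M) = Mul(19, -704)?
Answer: Rational(6709, 3) ≈ 2236.3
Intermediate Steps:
M = Rational(6688, 3) (M = Mul(Rational(-1, 6), Mul(19, -704)) = Mul(Rational(-1, 6), -13376) = Rational(6688, 3) ≈ 2229.3)
o = 23 (o = Add(-74, 97) = 23)
a = 158 (a = Add(Add(45, 47), 66) = Add(92, 66) = 158)
Function('y')(G, D) = -7 (Function('y')(G, D) = Add(1, Mul(Rational(1, 3), Mul(Add(1, 5), -4))) = Add(1, Mul(Rational(1, 3), Mul(6, -4))) = Add(1, Mul(Rational(1, 3), -24)) = Add(1, -8) = -7)
Add(M, Mul(-1, Function('y')(a, o))) = Add(Rational(6688, 3), Mul(-1, -7)) = Add(Rational(6688, 3), 7) = Rational(6709, 3)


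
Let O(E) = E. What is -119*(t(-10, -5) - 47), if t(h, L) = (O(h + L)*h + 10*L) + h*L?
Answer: -12257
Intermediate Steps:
t(h, L) = 10*L + L*h + h*(L + h) (t(h, L) = ((h + L)*h + 10*L) + h*L = ((L + h)*h + 10*L) + L*h = (h*(L + h) + 10*L) + L*h = (10*L + h*(L + h)) + L*h = 10*L + L*h + h*(L + h))
-119*(t(-10, -5) - 47) = -119*((10*(-5) - 5*(-10) - 10*(-5 - 10)) - 47) = -119*((-50 + 50 - 10*(-15)) - 47) = -119*((-50 + 50 + 150) - 47) = -119*(150 - 47) = -119*103 = -12257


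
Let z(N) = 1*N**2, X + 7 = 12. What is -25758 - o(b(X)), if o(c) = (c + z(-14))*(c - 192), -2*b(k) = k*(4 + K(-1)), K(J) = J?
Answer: 47391/4 ≈ 11848.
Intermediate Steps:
X = 5 (X = -7 + 12 = 5)
z(N) = N**2
b(k) = -3*k/2 (b(k) = -k*(4 - 1)/2 = -k*3/2 = -3*k/2)
o(c) = (-192 + c)*(196 + c) (o(c) = (c + (-14)**2)*(c - 192) = (c + 196)*(-192 + c) = (196 + c)*(-192 + c) = (-192 + c)*(196 + c))
-25758 - o(b(X)) = -25758 - (-37632 + (-3/2*5)**2 + 4*(-3/2*5)) = -25758 - (-37632 + (-15/2)**2 + 4*(-15/2)) = -25758 - (-37632 + 225/4 - 30) = -25758 - 1*(-150423/4) = -25758 + 150423/4 = 47391/4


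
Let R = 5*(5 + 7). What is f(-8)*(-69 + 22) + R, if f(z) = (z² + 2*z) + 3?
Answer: -2337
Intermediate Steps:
R = 60 (R = 5*12 = 60)
f(z) = 3 + z² + 2*z
f(-8)*(-69 + 22) + R = (3 + (-8)² + 2*(-8))*(-69 + 22) + 60 = (3 + 64 - 16)*(-47) + 60 = 51*(-47) + 60 = -2397 + 60 = -2337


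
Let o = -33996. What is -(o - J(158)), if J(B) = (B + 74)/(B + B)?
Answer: 2685742/79 ≈ 33997.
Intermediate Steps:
J(B) = (74 + B)/(2*B) (J(B) = (74 + B)/((2*B)) = (74 + B)*(1/(2*B)) = (74 + B)/(2*B))
-(o - J(158)) = -(-33996 - (74 + 158)/(2*158)) = -(-33996 - 232/(2*158)) = -(-33996 - 1*58/79) = -(-33996 - 58/79) = -1*(-2685742/79) = 2685742/79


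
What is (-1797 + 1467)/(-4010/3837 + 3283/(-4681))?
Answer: 5927129010/31367681 ≈ 188.96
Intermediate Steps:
(-1797 + 1467)/(-4010/3837 + 3283/(-4681)) = -330/(-4010*1/3837 + 3283*(-1/4681)) = -330/(-4010/3837 - 3283/4681) = -330/(-31367681/17960997) = -330*(-17960997/31367681) = 5927129010/31367681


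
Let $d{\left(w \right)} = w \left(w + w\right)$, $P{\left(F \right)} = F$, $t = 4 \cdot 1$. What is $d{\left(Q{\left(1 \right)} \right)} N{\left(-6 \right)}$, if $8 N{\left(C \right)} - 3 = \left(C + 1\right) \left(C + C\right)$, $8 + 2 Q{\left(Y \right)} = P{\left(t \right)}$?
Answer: $63$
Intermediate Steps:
$t = 4$
$Q{\left(Y \right)} = -2$ ($Q{\left(Y \right)} = -4 + \frac{1}{2} \cdot 4 = -4 + 2 = -2$)
$N{\left(C \right)} = \frac{3}{8} + \frac{C \left(1 + C\right)}{4}$ ($N{\left(C \right)} = \frac{3}{8} + \frac{\left(C + 1\right) \left(C + C\right)}{8} = \frac{3}{8} + \frac{\left(1 + C\right) 2 C}{8} = \frac{3}{8} + \frac{2 C \left(1 + C\right)}{8} = \frac{3}{8} + \frac{C \left(1 + C\right)}{4}$)
$d{\left(w \right)} = 2 w^{2}$ ($d{\left(w \right)} = w 2 w = 2 w^{2}$)
$d{\left(Q{\left(1 \right)} \right)} N{\left(-6 \right)} = 2 \left(-2\right)^{2} \left(\frac{3}{8} + \frac{1}{4} \left(-6\right) + \frac{\left(-6\right)^{2}}{4}\right) = 2 \cdot 4 \left(\frac{3}{8} - \frac{3}{2} + \frac{1}{4} \cdot 36\right) = 8 \left(\frac{3}{8} - \frac{3}{2} + 9\right) = 8 \cdot \frac{63}{8} = 63$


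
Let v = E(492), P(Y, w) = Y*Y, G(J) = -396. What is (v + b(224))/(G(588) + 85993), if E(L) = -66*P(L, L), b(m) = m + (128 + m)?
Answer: -15975648/85597 ≈ -186.64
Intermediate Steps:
P(Y, w) = Y²
b(m) = 128 + 2*m
E(L) = -66*L²
v = -15976224 (v = -66*492² = -66*242064 = -15976224)
(v + b(224))/(G(588) + 85993) = (-15976224 + (128 + 2*224))/(-396 + 85993) = (-15976224 + (128 + 448))/85597 = (-15976224 + 576)*(1/85597) = -15975648*1/85597 = -15975648/85597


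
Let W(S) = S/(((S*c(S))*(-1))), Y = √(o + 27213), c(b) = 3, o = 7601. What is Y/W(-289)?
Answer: -39*√206 ≈ -559.75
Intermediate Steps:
Y = 13*√206 (Y = √(7601 + 27213) = √34814 = 13*√206 ≈ 186.59)
W(S) = -⅓ (W(S) = S/(((S*3)*(-1))) = S/(((3*S)*(-1))) = S/((-3*S)) = S*(-1/(3*S)) = -⅓)
Y/W(-289) = (13*√206)/(-⅓) = (13*√206)*(-3) = -39*√206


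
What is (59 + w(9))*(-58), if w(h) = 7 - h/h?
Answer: -3770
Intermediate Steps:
w(h) = 6 (w(h) = 7 - 1*1 = 7 - 1 = 6)
(59 + w(9))*(-58) = (59 + 6)*(-58) = 65*(-58) = -3770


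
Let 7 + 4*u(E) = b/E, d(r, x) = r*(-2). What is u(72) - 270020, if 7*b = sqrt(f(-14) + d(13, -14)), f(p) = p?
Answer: -1080087/4 + I*sqrt(10)/1008 ≈ -2.7002e+5 + 0.0031372*I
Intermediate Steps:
d(r, x) = -2*r
b = 2*I*sqrt(10)/7 (b = sqrt(-14 - 2*13)/7 = sqrt(-14 - 26)/7 = sqrt(-40)/7 = (2*I*sqrt(10))/7 = 2*I*sqrt(10)/7 ≈ 0.90351*I)
u(E) = -7/4 + I*sqrt(10)/(14*E) (u(E) = -7/4 + ((2*I*sqrt(10)/7)/E)/4 = -7/4 + (2*I*sqrt(10)/(7*E))/4 = -7/4 + I*sqrt(10)/(14*E))
u(72) - 270020 = (-7/4 + (1/14)*I*sqrt(10)/72) - 270020 = (-7/4 + (1/14)*I*sqrt(10)*(1/72)) - 270020 = (-7/4 + I*sqrt(10)/1008) - 270020 = -1080087/4 + I*sqrt(10)/1008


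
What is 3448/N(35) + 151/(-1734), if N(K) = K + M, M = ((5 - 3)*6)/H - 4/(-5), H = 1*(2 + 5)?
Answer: 209060857/2276742 ≈ 91.825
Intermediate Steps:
H = 7 (H = 1*7 = 7)
M = 88/35 (M = ((5 - 3)*6)/7 - 4/(-5) = (2*6)*(1/7) - 4*(-1/5) = 12*(1/7) + 4/5 = 12/7 + 4/5 = 88/35 ≈ 2.5143)
N(K) = 88/35 + K (N(K) = K + 88/35 = 88/35 + K)
3448/N(35) + 151/(-1734) = 3448/(88/35 + 35) + 151/(-1734) = 3448/(1313/35) + 151*(-1/1734) = 3448*(35/1313) - 151/1734 = 120680/1313 - 151/1734 = 209060857/2276742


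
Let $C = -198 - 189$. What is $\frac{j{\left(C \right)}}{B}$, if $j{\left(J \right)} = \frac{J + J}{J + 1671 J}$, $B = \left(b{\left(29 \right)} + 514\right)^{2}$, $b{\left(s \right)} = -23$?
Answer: $\frac{1}{201543716} \approx 4.9617 \cdot 10^{-9}$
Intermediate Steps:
$B = 241081$ ($B = \left(-23 + 514\right)^{2} = 491^{2} = 241081$)
$C = -387$
$j{\left(J \right)} = \frac{1}{836}$ ($j{\left(J \right)} = \frac{2 J}{1672 J} = 2 J \frac{1}{1672 J} = \frac{1}{836}$)
$\frac{j{\left(C \right)}}{B} = \frac{1}{836 \cdot 241081} = \frac{1}{836} \cdot \frac{1}{241081} = \frac{1}{201543716}$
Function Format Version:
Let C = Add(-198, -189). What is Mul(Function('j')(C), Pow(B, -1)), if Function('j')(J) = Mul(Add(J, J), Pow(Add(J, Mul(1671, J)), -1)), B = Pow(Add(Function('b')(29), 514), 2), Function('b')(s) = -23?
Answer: Rational(1, 201543716) ≈ 4.9617e-9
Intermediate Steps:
B = 241081 (B = Pow(Add(-23, 514), 2) = Pow(491, 2) = 241081)
C = -387
Function('j')(J) = Rational(1, 836) (Function('j')(J) = Mul(Mul(2, J), Pow(Mul(1672, J), -1)) = Mul(Mul(2, J), Mul(Rational(1, 1672), Pow(J, -1))) = Rational(1, 836))
Mul(Function('j')(C), Pow(B, -1)) = Mul(Rational(1, 836), Pow(241081, -1)) = Mul(Rational(1, 836), Rational(1, 241081)) = Rational(1, 201543716)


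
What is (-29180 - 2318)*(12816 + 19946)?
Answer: -1031937476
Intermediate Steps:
(-29180 - 2318)*(12816 + 19946) = -31498*32762 = -1031937476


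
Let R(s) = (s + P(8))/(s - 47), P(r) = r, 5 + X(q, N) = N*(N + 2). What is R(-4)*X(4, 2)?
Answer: -4/17 ≈ -0.23529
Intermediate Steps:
X(q, N) = -5 + N*(2 + N) (X(q, N) = -5 + N*(N + 2) = -5 + N*(2 + N))
R(s) = (8 + s)/(-47 + s) (R(s) = (s + 8)/(s - 47) = (8 + s)/(-47 + s))
R(-4)*X(4, 2) = ((8 - 4)/(-47 - 4))*(-5 + 2² + 2*2) = (4/(-51))*(-5 + 4 + 4) = -1/51*4*3 = -4/51*3 = -4/17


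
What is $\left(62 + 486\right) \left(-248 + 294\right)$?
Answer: $25208$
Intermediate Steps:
$\left(62 + 486\right) \left(-248 + 294\right) = 548 \cdot 46 = 25208$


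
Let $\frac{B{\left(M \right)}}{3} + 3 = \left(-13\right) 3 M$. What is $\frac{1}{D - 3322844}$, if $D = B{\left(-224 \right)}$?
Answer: $- \frac{1}{3296645} \approx -3.0334 \cdot 10^{-7}$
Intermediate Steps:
$B{\left(M \right)} = -9 - 117 M$ ($B{\left(M \right)} = -9 + 3 \left(-13\right) 3 M = -9 + 3 \left(- 39 M\right) = -9 - 117 M$)
$D = 26199$ ($D = -9 - -26208 = -9 + 26208 = 26199$)
$\frac{1}{D - 3322844} = \frac{1}{26199 - 3322844} = \frac{1}{-3296645} = - \frac{1}{3296645}$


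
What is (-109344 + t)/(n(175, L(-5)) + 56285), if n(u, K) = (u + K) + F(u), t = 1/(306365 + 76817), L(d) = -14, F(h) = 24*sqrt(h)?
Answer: -1182505672527361/610418527774556 + 628479789105*sqrt(7)/152604631943639 ≈ -1.9263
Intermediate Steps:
t = 1/383182 ≈ 2.6097e-6
n(u, K) = K + u + 24*sqrt(u) (n(u, K) = (u + K) + 24*sqrt(u) = (K + u) + 24*sqrt(u) = K + u + 24*sqrt(u))
(-109344 + t)/(n(175, L(-5)) + 56285) = (-109344 + 1/383182)/((-14 + 175 + 24*sqrt(175)) + 56285) = -41898652607/(383182*((-14 + 175 + 24*(5*sqrt(7))) + 56285)) = -41898652607/(383182*((-14 + 175 + 120*sqrt(7)) + 56285)) = -41898652607/(383182*((161 + 120*sqrt(7)) + 56285)) = -41898652607/(383182*(56446 + 120*sqrt(7)))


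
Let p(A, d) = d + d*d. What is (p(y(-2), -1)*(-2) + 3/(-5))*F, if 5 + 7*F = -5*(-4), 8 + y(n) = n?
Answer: -9/7 ≈ -1.2857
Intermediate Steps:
y(n) = -8 + n
p(A, d) = d + d²
F = 15/7 (F = -5/7 + (-5*(-4))/7 = -5/7 + (⅐)*20 = -5/7 + 20/7 = 15/7 ≈ 2.1429)
(p(y(-2), -1)*(-2) + 3/(-5))*F = (-(1 - 1)*(-2) + 3/(-5))*(15/7) = (-1*0*(-2) + 3*(-⅕))*(15/7) = (0*(-2) - ⅗)*(15/7) = (0 - ⅗)*(15/7) = -⅗*15/7 = -9/7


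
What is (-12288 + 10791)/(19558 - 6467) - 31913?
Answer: -417774580/13091 ≈ -31913.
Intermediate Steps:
(-12288 + 10791)/(19558 - 6467) - 31913 = -1497/13091 - 31913 = -417774580/13091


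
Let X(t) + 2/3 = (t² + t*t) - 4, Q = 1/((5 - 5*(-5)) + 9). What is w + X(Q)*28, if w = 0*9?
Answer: -198688/1521 ≈ -130.63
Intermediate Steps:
w = 0
Q = 1/39 (Q = 1/((5 + 25) + 9) = 1/(30 + 9) = 1/39 ≈ 0.025641)
X(t) = -14/3 + 2*t² (X(t) = -⅔ + ((t² + t*t) - 4) = -⅔ + ((t² + t²) - 4) = -⅔ + (2*t² - 4) = -⅔ + (-4 + 2*t²) = -14/3 + 2*t²)
w + X(Q)*28 = 0 + (-14/3 + 2*(1/39)²)*28 = 0 + (-14/3 + 2*(1/1521))*28 = 0 + (-14/3 + 2/1521)*28 = 0 - 7096/1521*28 = 0 - 198688/1521 = -198688/1521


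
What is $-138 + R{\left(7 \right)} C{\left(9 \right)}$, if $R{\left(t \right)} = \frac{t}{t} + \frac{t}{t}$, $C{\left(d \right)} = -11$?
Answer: $-160$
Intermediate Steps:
$R{\left(t \right)} = 2$ ($R{\left(t \right)} = 1 + 1 = 2$)
$-138 + R{\left(7 \right)} C{\left(9 \right)} = -138 + 2 \left(-11\right) = -138 - 22 = -160$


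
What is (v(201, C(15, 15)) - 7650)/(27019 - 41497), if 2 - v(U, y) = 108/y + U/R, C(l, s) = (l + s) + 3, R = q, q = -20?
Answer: 1681069/3185160 ≈ 0.52778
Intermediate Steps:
R = -20
C(l, s) = 3 + l + s
v(U, y) = 2 - 108/y + U/20 (v(U, y) = 2 - (108/y + U/(-20)) = 2 - (108/y + U*(-1/20)) = 2 - (108/y - U/20) = 2 + (-108/y + U/20) = 2 - 108/y + U/20)
(v(201, C(15, 15)) - 7650)/(27019 - 41497) = ((2 - 108/(3 + 15 + 15) + (1/20)*201) - 7650)/(27019 - 41497) = ((2 - 108/33 + 201/20) - 7650)/(-14478) = ((2 - 108*1/33 + 201/20) - 7650)*(-1/14478) = ((2 - 36/11 + 201/20) - 7650)*(-1/14478) = (1931/220 - 7650)*(-1/14478) = -1681069/220*(-1/14478) = 1681069/3185160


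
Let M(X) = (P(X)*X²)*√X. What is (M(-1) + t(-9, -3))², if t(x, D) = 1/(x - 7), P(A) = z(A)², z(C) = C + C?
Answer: (1 - 64*I)²/256 ≈ -15.996 - 0.5*I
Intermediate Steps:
z(C) = 2*C
P(A) = 4*A² (P(A) = (2*A)² = 4*A²)
t(x, D) = 1/(-7 + x)
M(X) = 4*X^(9/2) (M(X) = ((4*X²)*X²)*√X = (4*X⁴)*√X = 4*X^(9/2))
(M(-1) + t(-9, -3))² = (4*(-1)^(9/2) + 1/(-7 - 9))² = (4*I + 1/(-16))² = (4*I - 1/16)² = (-1/16 + 4*I)²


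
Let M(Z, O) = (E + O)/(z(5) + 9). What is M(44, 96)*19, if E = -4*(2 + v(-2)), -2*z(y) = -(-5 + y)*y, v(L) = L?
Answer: 608/3 ≈ 202.67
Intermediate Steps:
z(y) = y*(-5 + y)/2 (z(y) = -(-1)*(-5 + y)*y/2 = -(-1)*y*(-5 + y)/2 = y*(-5 + y)/2)
E = 0 (E = -4*(2 - 2) = -4*0 = 0)
M(Z, O) = O/9 (M(Z, O) = (0 + O)/((½)*5*(-5 + 5) + 9) = O/((½)*5*0 + 9) = O/(0 + 9) = O/9)
M(44, 96)*19 = ((⅑)*96)*19 = (32/3)*19 = 608/3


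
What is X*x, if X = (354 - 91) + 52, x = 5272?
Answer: 1660680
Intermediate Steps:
X = 315 (X = 263 + 52 = 315)
X*x = 315*5272 = 1660680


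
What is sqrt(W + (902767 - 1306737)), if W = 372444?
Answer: I*sqrt(31526) ≈ 177.56*I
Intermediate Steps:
sqrt(W + (902767 - 1306737)) = sqrt(372444 + (902767 - 1306737)) = sqrt(372444 - 403970) = sqrt(-31526) = I*sqrt(31526)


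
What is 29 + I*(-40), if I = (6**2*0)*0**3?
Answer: 29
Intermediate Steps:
I = 0 (I = (36*0)*0 = 0*0 = 0)
29 + I*(-40) = 29 + 0*(-40) = 29 + 0 = 29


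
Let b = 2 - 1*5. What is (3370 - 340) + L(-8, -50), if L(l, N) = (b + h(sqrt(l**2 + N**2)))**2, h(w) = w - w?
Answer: 3039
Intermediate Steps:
h(w) = 0
b = -3 (b = 2 - 5 = -3)
L(l, N) = 9 (L(l, N) = (-3 + 0)**2 = (-3)**2 = 9)
(3370 - 340) + L(-8, -50) = (3370 - 340) + 9 = 3030 + 9 = 3039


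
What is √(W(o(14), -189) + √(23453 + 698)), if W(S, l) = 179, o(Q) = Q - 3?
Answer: √(179 + √24151) ≈ 18.287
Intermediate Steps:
o(Q) = -3 + Q
√(W(o(14), -189) + √(23453 + 698)) = √(179 + √(23453 + 698)) = √(179 + √24151)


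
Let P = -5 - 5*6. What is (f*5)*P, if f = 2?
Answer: -350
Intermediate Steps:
P = -35 (P = -5 - 30 = -35)
(f*5)*P = (2*5)*(-35) = 10*(-35) = -350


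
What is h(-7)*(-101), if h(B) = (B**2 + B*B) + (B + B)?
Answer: -8484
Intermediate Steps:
h(B) = 2*B + 2*B**2 (h(B) = (B**2 + B**2) + 2*B = 2*B**2 + 2*B = 2*B + 2*B**2)
h(-7)*(-101) = (2*(-7)*(1 - 7))*(-101) = (2*(-7)*(-6))*(-101) = 84*(-101) = -8484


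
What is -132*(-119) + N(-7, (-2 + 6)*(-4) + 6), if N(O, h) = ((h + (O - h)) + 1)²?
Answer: 15744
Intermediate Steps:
N(O, h) = (1 + O)² (N(O, h) = (O + 1)² = (1 + O)²)
-132*(-119) + N(-7, (-2 + 6)*(-4) + 6) = -132*(-119) + (1 - 7)² = 15708 + (-6)² = 15708 + 36 = 15744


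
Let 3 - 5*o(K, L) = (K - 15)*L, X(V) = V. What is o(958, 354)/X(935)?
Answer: -333819/4675 ≈ -71.405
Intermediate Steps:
o(K, L) = 3/5 - L*(-15 + K)/5 (o(K, L) = 3/5 - (K - 15)*L/5 = 3/5 - (-15 + K)*L/5 = 3/5 - L*(-15 + K)/5)
o(958, 354)/X(935) = (3/5 + 3*354 - 1/5*958*354)/935 = (3/5 + 1062 - 339132/5)*(1/935) = -333819/5*1/935 = -333819/4675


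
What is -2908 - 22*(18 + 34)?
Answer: -4052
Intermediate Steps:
-2908 - 22*(18 + 34) = -2908 - 22*52 = -2908 - 1*1144 = -2908 - 1144 = -4052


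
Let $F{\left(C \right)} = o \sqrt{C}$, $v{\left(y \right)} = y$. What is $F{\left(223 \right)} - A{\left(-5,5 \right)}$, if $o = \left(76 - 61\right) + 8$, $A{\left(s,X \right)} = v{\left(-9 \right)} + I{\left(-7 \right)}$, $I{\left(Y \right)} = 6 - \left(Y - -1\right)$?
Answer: $-3 + 23 \sqrt{223} \approx 340.46$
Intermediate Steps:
$I{\left(Y \right)} = 5 - Y$ ($I{\left(Y \right)} = 6 - \left(Y + 1\right) = 6 - \left(1 + Y\right) = 5 - Y$)
$A{\left(s,X \right)} = 3$ ($A{\left(s,X \right)} = -9 + \left(5 - -7\right) = -9 + \left(5 + 7\right) = -9 + 12 = 3$)
$o = 23$ ($o = 15 + 8 = 23$)
$F{\left(C \right)} = 23 \sqrt{C}$
$F{\left(223 \right)} - A{\left(-5,5 \right)} = 23 \sqrt{223} - 3 = -3 + 23 \sqrt{223}$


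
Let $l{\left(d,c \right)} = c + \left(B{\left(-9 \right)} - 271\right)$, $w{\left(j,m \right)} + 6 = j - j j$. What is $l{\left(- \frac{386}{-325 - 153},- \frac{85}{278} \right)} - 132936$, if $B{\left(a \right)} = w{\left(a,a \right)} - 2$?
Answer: $- \frac{37058875}{278} \approx -1.3331 \cdot 10^{5}$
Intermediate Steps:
$w{\left(j,m \right)} = -6 + j - j^{2}$ ($w{\left(j,m \right)} = -6 + \left(j - j j\right) = -6 - \left(j^{2} - j\right) = -6 + j - j^{2}$)
$B{\left(a \right)} = -8 + a - a^{2}$ ($B{\left(a \right)} = \left(-6 + a - a^{2}\right) - 2 = -8 + a - a^{2}$)
$l{\left(d,c \right)} = -369 + c$ ($l{\left(d,c \right)} = c - 369 = -369 + c$)
$l{\left(- \frac{386}{-325 - 153},- \frac{85}{278} \right)} - 132936 = \left(-369 - \frac{85}{278}\right) - 132936 = - \frac{102667}{278} - 132936 = - \frac{37058875}{278}$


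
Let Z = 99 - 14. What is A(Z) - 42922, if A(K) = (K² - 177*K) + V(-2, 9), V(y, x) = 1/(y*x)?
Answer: -913357/18 ≈ -50742.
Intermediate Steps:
V(y, x) = 1/(x*y)
Z = 85
A(K) = -1/18 + K² - 177*K (A(K) = (K² - 177*K) + 1/(9*(-2)) = (K² - 177*K) + (⅑)*(-½) = (K² - 177*K) - 1/18 = -1/18 + K² - 177*K)
A(Z) - 42922 = (-1/18 + 85² - 177*85) - 42922 = (-1/18 + 7225 - 15045) - 42922 = -140761/18 - 42922 = -913357/18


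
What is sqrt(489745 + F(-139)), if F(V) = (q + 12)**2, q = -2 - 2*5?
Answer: sqrt(489745) ≈ 699.82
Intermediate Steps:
q = -12 (q = -2 - 10 = -12)
F(V) = 0 (F(V) = (-12 + 12)**2 = 0**2 = 0)
sqrt(489745 + F(-139)) = sqrt(489745 + 0) = sqrt(489745)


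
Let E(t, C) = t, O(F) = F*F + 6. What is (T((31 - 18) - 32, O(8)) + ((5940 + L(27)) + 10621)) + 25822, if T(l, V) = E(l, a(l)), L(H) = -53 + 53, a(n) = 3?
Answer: 42364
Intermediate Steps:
L(H) = 0
O(F) = 6 + F² (O(F) = F² + 6 = 6 + F²)
T(l, V) = l
(T((31 - 18) - 32, O(8)) + ((5940 + L(27)) + 10621)) + 25822 = (((31 - 18) - 32) + ((5940 + 0) + 10621)) + 25822 = ((13 - 32) + (5940 + 10621)) + 25822 = (-19 + 16561) + 25822 = 16542 + 25822 = 42364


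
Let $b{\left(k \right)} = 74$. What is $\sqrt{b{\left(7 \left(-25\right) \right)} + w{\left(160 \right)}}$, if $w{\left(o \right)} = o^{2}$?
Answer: $\sqrt{25674} \approx 160.23$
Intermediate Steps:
$\sqrt{b{\left(7 \left(-25\right) \right)} + w{\left(160 \right)}} = \sqrt{74 + 160^{2}} = \sqrt{74 + 25600} = \sqrt{25674}$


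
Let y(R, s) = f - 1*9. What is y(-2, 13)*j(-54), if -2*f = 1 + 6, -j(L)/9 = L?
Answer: -6075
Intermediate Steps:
j(L) = -9*L
f = -7/2 (f = -(1 + 6)/2 = -1/2*7 = -7/2 ≈ -3.5000)
y(R, s) = -25/2 (y(R, s) = -7/2 - 1*9 = -7/2 - 9 = -25/2)
y(-2, 13)*j(-54) = -(-225)*(-54)/2 = -25/2*486 = -6075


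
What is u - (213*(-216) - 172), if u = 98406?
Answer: 144586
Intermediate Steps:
u - (213*(-216) - 172) = 98406 - (213*(-216) - 172) = 98406 - (-46008 - 172) = 98406 - 1*(-46180) = 98406 + 46180 = 144586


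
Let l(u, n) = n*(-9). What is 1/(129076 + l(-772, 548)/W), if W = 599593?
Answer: 599593/77393061136 ≈ 7.7474e-6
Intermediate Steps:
l(u, n) = -9*n
1/(129076 + l(-772, 548)/W) = 1/(129076 - 9*548/599593) = 1/(129076 - 4932*1/599593) = 1/(129076 - 4932/599593) = 1/(77393061136/599593) = 599593/77393061136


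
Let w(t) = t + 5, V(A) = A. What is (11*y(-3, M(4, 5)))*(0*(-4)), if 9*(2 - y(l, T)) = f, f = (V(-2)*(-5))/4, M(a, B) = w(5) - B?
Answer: 0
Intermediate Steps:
w(t) = 5 + t
M(a, B) = 10 - B (M(a, B) = (5 + 5) - B = 10 - B)
f = 5/2 (f = -2*(-5)/4 = 10*(¼) = 5/2 ≈ 2.5000)
y(l, T) = 31/18 (y(l, T) = 2 - ⅑*5/2 = 2 - 5/18 = 31/18)
(11*y(-3, M(4, 5)))*(0*(-4)) = (11*(31/18))*(0*(-4)) = (341/18)*0 = 0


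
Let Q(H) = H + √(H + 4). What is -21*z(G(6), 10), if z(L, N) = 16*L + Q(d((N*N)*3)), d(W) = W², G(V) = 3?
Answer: -1891008 - 42*√22501 ≈ -1.8973e+6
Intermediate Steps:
Q(H) = H + √(4 + H)
z(L, N) = √(4 + 9*N⁴) + 9*N⁴ + 16*L (z(L, N) = 16*L + (((N*N)*3)² + √(4 + ((N*N)*3)²)) = 16*L + ((N²*3)² + √(4 + (N²*3)²)) = 16*L + ((3*N²)² + √(4 + (3*N²)²)) = 16*L + (9*N⁴ + √(4 + 9*N⁴)) = 16*L + (√(4 + 9*N⁴) + 9*N⁴) = √(4 + 9*N⁴) + 9*N⁴ + 16*L)
-21*z(G(6), 10) = -21*(√(4 + 9*10⁴) + 9*10⁴ + 16*3) = -21*(√(4 + 9*10000) + 9*10000 + 48) = -21*(√(4 + 90000) + 90000 + 48) = -21*(√90004 + 90000 + 48) = -21*(2*√22501 + 90000 + 48) = -21*(90048 + 2*√22501) = -1891008 - 42*√22501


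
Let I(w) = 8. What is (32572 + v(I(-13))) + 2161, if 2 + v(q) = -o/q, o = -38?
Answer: 138943/4 ≈ 34736.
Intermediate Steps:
v(q) = -2 + 38/q (v(q) = -2 - (-38)/q = -2 + 38/q)
(32572 + v(I(-13))) + 2161 = (32572 + (-2 + 38/8)) + 2161 = (32572 + (-2 + 38*(⅛))) + 2161 = (32572 + (-2 + 19/4)) + 2161 = (32572 + 11/4) + 2161 = 130299/4 + 2161 = 138943/4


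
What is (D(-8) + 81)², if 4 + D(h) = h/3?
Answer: 49729/9 ≈ 5525.4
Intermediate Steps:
D(h) = -4 + h/3
(D(-8) + 81)² = ((-4 + (⅓)*(-8)) + 81)² = ((-4 - 8/3) + 81)² = (-20/3 + 81)² = (223/3)² = 49729/9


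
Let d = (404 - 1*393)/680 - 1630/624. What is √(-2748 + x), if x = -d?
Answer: I*√120679448955/6630 ≈ 52.397*I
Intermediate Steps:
d = -34423/13260 (d = (404 - 393)*(1/680) - 1630*1/624 = 11*(1/680) - 815/312 = 11/680 - 815/312 = -34423/13260 ≈ -2.5960)
x = 34423/13260 (x = -1*(-34423/13260) = 34423/13260 ≈ 2.5960)
√(-2748 + x) = √(-2748 + 34423/13260) = √(-36404057/13260) = I*√120679448955/6630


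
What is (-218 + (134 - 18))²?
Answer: 10404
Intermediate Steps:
(-218 + (134 - 18))² = (-218 + 116)² = (-102)² = 10404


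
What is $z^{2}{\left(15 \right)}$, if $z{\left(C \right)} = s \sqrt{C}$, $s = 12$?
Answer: $2160$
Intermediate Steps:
$z{\left(C \right)} = 12 \sqrt{C}$
$z^{2}{\left(15 \right)} = \left(12 \sqrt{15}\right)^{2} = 2160$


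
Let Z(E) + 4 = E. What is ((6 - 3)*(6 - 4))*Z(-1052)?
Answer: -6336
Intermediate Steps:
Z(E) = -4 + E
((6 - 3)*(6 - 4))*Z(-1052) = ((6 - 3)*(6 - 4))*(-4 - 1052) = (3*2)*(-1056) = 6*(-1056) = -6336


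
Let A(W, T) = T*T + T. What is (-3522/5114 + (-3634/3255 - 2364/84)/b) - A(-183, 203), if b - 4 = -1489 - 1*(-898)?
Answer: -202326480611702/4885621545 ≈ -41413.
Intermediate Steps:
A(W, T) = T + T**2 (A(W, T) = T**2 + T = T + T**2)
b = -587 (b = 4 + (-1489 - 1*(-898)) = 4 + (-1489 + 898) = 4 - 591 = -587)
(-3522/5114 + (-3634/3255 - 2364/84)/b) - A(-183, 203) = (-3522/5114 + (-3634/3255 - 2364/84)/(-587)) - 203*(1 + 203) = (-3522*1/5114 + (-3634*1/3255 - 2364*1/84)*(-1/587)) - 203*204 = (-1761/2557 + (-3634/3255 - 197/7)*(-1/587)) - 1*41412 = (-1761/2557 - 95239/3255*(-1/587)) - 41412 = (-1761/2557 + 95239/1910685) - 41412 = -3121190162/4885621545 - 41412 = -202326480611702/4885621545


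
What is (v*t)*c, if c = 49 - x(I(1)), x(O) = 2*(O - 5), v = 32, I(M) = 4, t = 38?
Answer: 62016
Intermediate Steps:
x(O) = -10 + 2*O (x(O) = 2*(-5 + O) = -10 + 2*O)
c = 51 (c = 49 - (-10 + 2*4) = 49 - (-10 + 8) = 49 - 1*(-2) = 49 + 2 = 51)
(v*t)*c = (32*38)*51 = 1216*51 = 62016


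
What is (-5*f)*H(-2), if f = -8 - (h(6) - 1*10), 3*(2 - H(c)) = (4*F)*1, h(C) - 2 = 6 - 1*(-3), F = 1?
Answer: 30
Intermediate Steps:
h(C) = 11 (h(C) = 2 + (6 - 1*(-3)) = 2 + (6 + 3) = 2 + 9 = 11)
H(c) = 2/3 (H(c) = 2 - 4*1/3 = 2 - 4/3 = 2/3)
f = -9 (f = -8 - (11 - 1*10) = -8 - (11 - 10) = -8 - 1*1 = -8 - 1 = -9)
(-5*f)*H(-2) = -5*(-9)*(2/3) = 45*(2/3) = 30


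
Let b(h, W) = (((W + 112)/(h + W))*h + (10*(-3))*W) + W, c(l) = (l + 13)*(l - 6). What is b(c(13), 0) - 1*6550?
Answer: -6438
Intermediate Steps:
c(l) = (-6 + l)*(13 + l) (c(l) = (13 + l)*(-6 + l) = (-6 + l)*(13 + l))
b(h, W) = -29*W + h*(112 + W)/(W + h) (b(h, W) = (((112 + W)/(W + h))*h - 30*W) + W = (h*(112 + W)/(W + h) - 30*W) + W = (-30*W + h*(112 + W)/(W + h)) + W = -29*W + h*(112 + W)/(W + h))
b(c(13), 0) - 1*6550 = (-29*0**2 + 112*(-78 + 13**2 + 7*13) - 28*0*(-78 + 13**2 + 7*13))/(0 + (-78 + 13**2 + 7*13)) - 1*6550 = (-29*0 + 112*(-78 + 169 + 91) - 28*0*(-78 + 169 + 91))/(0 + (-78 + 169 + 91)) - 6550 = (0 + 112*182 - 28*0*182)/(0 + 182) - 6550 = (0 + 20384 + 0)/182 - 6550 = (1/182)*20384 - 6550 = 112 - 6550 = -6438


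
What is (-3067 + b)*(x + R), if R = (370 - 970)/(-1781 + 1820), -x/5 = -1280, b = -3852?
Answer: -574277000/13 ≈ -4.4175e+7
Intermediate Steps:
x = 6400 (x = -5*(-1280) = 6400)
R = -200/13 (R = -600/39 = -600*1/39 = -200/13 ≈ -15.385)
(-3067 + b)*(x + R) = (-3067 - 3852)*(6400 - 200/13) = -6919*83000/13 = -574277000/13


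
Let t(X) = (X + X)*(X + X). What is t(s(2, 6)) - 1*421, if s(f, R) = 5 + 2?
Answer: -225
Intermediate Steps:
s(f, R) = 7
t(X) = 4*X² (t(X) = (2*X)*(2*X) = 4*X²)
t(s(2, 6)) - 1*421 = 4*7² - 1*421 = 4*49 - 421 = 196 - 421 = -225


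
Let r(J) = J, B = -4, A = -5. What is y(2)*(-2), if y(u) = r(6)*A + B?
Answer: 68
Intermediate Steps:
y(u) = -34 (y(u) = 6*(-5) - 4 = -30 - 4 = -34)
y(2)*(-2) = -34*(-2) = 68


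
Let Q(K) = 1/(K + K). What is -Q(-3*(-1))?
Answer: -⅙ ≈ -0.16667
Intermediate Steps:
Q(K) = 1/(2*K)
-Q(-3*(-1)) = -1/(2*((-3*(-1)))) = -1/(2*3) = -1*⅙ = -⅙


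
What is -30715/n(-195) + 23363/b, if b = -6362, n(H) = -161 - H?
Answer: -49050793/54077 ≈ -907.05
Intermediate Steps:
-30715/n(-195) + 23363/b = -30715/(-161 - 1*(-195)) + 23363/(-6362) = -30715/(-161 + 195) + 23363*(-1/6362) = -30715/34 - 23363/6362 = -49050793/54077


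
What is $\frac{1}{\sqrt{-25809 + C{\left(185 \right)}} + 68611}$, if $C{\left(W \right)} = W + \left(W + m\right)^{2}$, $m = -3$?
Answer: $\frac{68611}{4707461821} - \frac{50 \sqrt{3}}{4707461821} \approx 1.4557 \cdot 10^{-5}$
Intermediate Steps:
$C{\left(W \right)} = W + \left(-3 + W\right)^{2}$ ($C{\left(W \right)} = W + \left(W - 3\right)^{2} = W + \left(-3 + W\right)^{2}$)
$\frac{1}{\sqrt{-25809 + C{\left(185 \right)}} + 68611} = \frac{1}{\sqrt{-25809 + \left(185 + \left(-3 + 185\right)^{2}\right)} + 68611} = \frac{1}{\sqrt{-25809 + \left(185 + 182^{2}\right)} + 68611} = \frac{1}{\sqrt{-25809 + \left(185 + 33124\right)} + 68611} = \frac{1}{\sqrt{-25809 + 33309} + 68611} = \frac{1}{\sqrt{7500} + 68611} = \frac{1}{50 \sqrt{3} + 68611} = \frac{1}{68611 + 50 \sqrt{3}}$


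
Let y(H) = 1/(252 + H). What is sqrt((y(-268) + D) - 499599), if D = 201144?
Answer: I*sqrt(4775281)/4 ≈ 546.31*I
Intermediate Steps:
sqrt((y(-268) + D) - 499599) = sqrt((1/(252 - 268) + 201144) - 499599) = sqrt((1/(-16) + 201144) - 499599) = sqrt((-1/16 + 201144) - 499599) = sqrt(3218303/16 - 499599) = sqrt(-4775281/16) = I*sqrt(4775281)/4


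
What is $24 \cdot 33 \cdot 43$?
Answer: $34056$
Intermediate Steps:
$24 \cdot 33 \cdot 43 = 792 \cdot 43 = 34056$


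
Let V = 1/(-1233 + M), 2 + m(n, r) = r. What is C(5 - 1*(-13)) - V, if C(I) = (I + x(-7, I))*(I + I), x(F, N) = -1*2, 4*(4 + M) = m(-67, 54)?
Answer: 705025/1224 ≈ 576.00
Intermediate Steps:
m(n, r) = -2 + r
M = 9 (M = -4 + (-2 + 54)/4 = -4 + (¼)*52 = -4 + 13 = 9)
x(F, N) = -2
C(I) = 2*I*(-2 + I) (C(I) = (I - 2)*(I + I) = (-2 + I)*(2*I) = 2*I*(-2 + I))
V = -1/1224 (V = 1/(-1233 + 9) = 1/(-1224) = -1/1224 ≈ -0.00081699)
C(5 - 1*(-13)) - V = 2*(5 - 1*(-13))*(-2 + (5 - 1*(-13))) - 1*(-1/1224) = 2*(5 + 13)*(-2 + (5 + 13)) + 1/1224 = 2*18*(-2 + 18) + 1/1224 = 2*18*16 + 1/1224 = 576 + 1/1224 = 705025/1224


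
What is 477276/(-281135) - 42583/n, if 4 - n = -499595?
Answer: -250418184029/140454764865 ≈ -1.7829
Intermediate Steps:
n = 499599 (n = 4 - 1*(-499595) = 4 + 499595 = 499599)
477276/(-281135) - 42583/n = 477276/(-281135) - 42583/499599 = 477276*(-1/281135) - 42583*1/499599 = -477276/281135 - 42583/499599 = -250418184029/140454764865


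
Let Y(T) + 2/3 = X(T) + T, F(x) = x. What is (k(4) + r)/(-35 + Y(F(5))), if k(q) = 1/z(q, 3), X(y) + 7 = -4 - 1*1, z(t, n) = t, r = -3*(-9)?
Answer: -327/512 ≈ -0.63867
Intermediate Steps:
r = 27
X(y) = -12 (X(y) = -7 + (-4 - 1*1) = -7 + (-4 - 1) = -7 - 5 = -12)
Y(T) = -38/3 + T (Y(T) = -⅔ + (-12 + T) = -38/3 + T)
k(q) = 1/q
(k(4) + r)/(-35 + Y(F(5))) = (1/4 + 27)/(-35 + (-38/3 + 5)) = (¼ + 27)/(-35 - 23/3) = 109/(4*(-128/3)) = (109/4)*(-3/128) = -327/512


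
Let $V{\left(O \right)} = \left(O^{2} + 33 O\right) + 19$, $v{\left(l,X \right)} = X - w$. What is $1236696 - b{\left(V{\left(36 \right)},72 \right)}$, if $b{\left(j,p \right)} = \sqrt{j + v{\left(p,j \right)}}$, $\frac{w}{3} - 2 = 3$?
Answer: $1236696 - \sqrt{4991} \approx 1.2366 \cdot 10^{6}$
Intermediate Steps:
$w = 15$ ($w = 6 + 3 \cdot 3 = 6 + 9 = 15$)
$v{\left(l,X \right)} = -15 + X$ ($v{\left(l,X \right)} = X - 15 = -15 + X$)
$V{\left(O \right)} = 19 + O^{2} + 33 O$
$b{\left(j,p \right)} = \sqrt{-15 + 2 j}$ ($b{\left(j,p \right)} = \sqrt{j + \left(-15 + j\right)} = \sqrt{-15 + 2 j}$)
$1236696 - b{\left(V{\left(36 \right)},72 \right)} = 1236696 - \sqrt{-15 + 2 \left(19 + 36^{2} + 33 \cdot 36\right)} = 1236696 - \sqrt{-15 + 2 \left(19 + 1296 + 1188\right)} = 1236696 - \sqrt{-15 + 2 \cdot 2503} = 1236696 - \sqrt{-15 + 5006} = 1236696 - \sqrt{4991}$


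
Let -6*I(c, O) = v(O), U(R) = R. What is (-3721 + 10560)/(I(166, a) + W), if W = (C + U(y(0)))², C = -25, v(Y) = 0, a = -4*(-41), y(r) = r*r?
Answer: 6839/625 ≈ 10.942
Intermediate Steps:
y(r) = r²
a = 164
I(c, O) = 0 (I(c, O) = -⅙*0 = 0)
W = 625 (W = (-25 + 0²)² = (-25 + 0)² = (-25)² = 625)
(-3721 + 10560)/(I(166, a) + W) = (-3721 + 10560)/(0 + 625) = 6839/625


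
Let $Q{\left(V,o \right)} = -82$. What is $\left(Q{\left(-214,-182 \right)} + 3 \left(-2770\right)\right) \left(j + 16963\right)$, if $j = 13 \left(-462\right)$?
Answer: $-91951144$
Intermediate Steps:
$j = -6006$
$\left(Q{\left(-214,-182 \right)} + 3 \left(-2770\right)\right) \left(j + 16963\right) = \left(-82 + 3 \left(-2770\right)\right) \left(-6006 + 16963\right) = \left(-82 - 8310\right) 10957 = \left(-8392\right) 10957 = -91951144$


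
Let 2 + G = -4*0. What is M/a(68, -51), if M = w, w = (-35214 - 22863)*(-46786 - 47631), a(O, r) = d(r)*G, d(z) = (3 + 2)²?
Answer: -5483456109/50 ≈ -1.0967e+8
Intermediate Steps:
G = -2 (G = -2 - 4*0 = -2 + 0 = -2)
d(z) = 25 (d(z) = 5² = 25)
a(O, r) = -50 (a(O, r) = 25*(-2) = -50)
w = 5483456109 (w = -58077*(-94417) = 5483456109)
M = 5483456109
M/a(68, -51) = 5483456109/(-50) = 5483456109*(-1/50) = -5483456109/50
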